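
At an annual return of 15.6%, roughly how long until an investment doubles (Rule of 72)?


Formula: Years ≈ 72 / r
Substituting: Years ≈ 72 / 15.6
Years ≈ 4.6

4.6 years


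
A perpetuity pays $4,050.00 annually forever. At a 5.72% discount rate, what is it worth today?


Formula: PV = C / r
Substituting: PV = $4,050.00 / 0.0572
PV = $70,804.20

$70,804.20


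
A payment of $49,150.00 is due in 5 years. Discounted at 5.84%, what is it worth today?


Formula: PV = FV / (1 + r)^n
Substituting: PV = $49,150.00 / (1 + 0.0584)^5
Discount factor: (1.0584)^5 = 1.328156
PV = $49,150.00 / 1.328156 = $37,006.19

$37,006.19


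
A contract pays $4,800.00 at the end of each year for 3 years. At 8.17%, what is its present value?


Formula: PV = PMT * (1 - (1+r)^(-n)) / r
Discount factor: (1 + 0.0817)^(-3) = 0.790095
Bracket: 1 - 0.790095 = 0.209905
PV = $4,800.00 * 0.209905 / 0.0817 = $12,332.22

$12,332.22


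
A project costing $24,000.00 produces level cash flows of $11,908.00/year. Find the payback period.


Formula: Payback = investment / annual cash flow
Substituting: Payback = $24,000.00 / $11,908.00
Payback = 2.0155 years

2.0155 years


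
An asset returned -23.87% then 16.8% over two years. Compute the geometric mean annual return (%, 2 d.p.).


Formula: Geometric mean = ((1+r1)*(1+r2))^(1/2) - 1
Product: (1 + -0.2387) * (1 + 0.168) = 0.7613 * 1.168 = 0.889198
Square root: 0.889198^0.5 = 0.942973
Geometric mean = 0.942973 - 1 = -0.057027
As percentage: -5.70%

-5.70%


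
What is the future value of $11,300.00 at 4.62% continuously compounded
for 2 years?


Formula: FV = P * e^(r*t)
Exponent: r*t = 0.0462 * 2 = 0.0924
e^(0.0924) = 1.096803
FV = $11,300.00 * 1.096803 = $12,393.88

$12,393.88


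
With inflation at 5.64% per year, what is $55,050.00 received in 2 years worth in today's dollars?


Formula: Real value = nominal / (1 + inflation)^years
Price level: (1 + 0.0564)^2 = 1.115981
Real value = $55,050.00 / 1.115981 = $49,328.80

$49,328.80


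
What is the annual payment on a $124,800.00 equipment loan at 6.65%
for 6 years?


Formula: PMT = PV * r / (1 - (1+r)^(-n))
Denominator: 1 - (1 + 0.0665)^(-6) = 0.320429
Numerator: $124,800.00 * 0.0665 = 8299.2
PMT = 8299.2 / 0.320429 = $25,900.28

$25,900.28


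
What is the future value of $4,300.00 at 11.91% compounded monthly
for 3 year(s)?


Formula: FV = P * (1 + r/m)^(m*t)
Period rate: r/m = 0.1191 / 12 = 0.009925
Total periods: m*t = 12 * 3 = 36
Growth factor: (1 + 0.009925)^36 = 1.426949
FV = $4,300.00 * 1.426949 = $6,135.88

$6,135.88


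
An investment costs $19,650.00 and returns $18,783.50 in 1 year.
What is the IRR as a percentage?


Formula: IRR = C1/C0 - 1
Substituting: IRR = $18,783.50 / $19,650.00 - 1
Ratio: 0.955903 - 1 = -0.044097
IRR = -4.4097%

-4.4097%


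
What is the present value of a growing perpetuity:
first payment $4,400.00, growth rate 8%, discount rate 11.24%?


Formula: PV = C / (r - g)
Spread: r - g = 0.1124 - 0.08 = 0.0324
Substituting: PV = $4,400.00 / 0.0324
PV = $135,802.47

$135,802.47


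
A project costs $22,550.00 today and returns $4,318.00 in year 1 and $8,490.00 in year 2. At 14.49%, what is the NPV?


Formula: NPV = C0 + C1/(1+r) + C2/(1+r)^2
Discount C1: $4,318.00 / (1 + 0.1449) = $3,771.51
Discount C2: $8,490.00 / (1 + 0.1449)^2 = $6,476.98
NPV = -$22,550.00 + $3,771.51 + $6,476.98 = -$12,301.51

-$12,301.51


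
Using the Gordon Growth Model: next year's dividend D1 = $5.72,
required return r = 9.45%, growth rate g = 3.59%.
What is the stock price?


Formula: P = D1 / (r - g)
Spread: r - g = 0.0945 - 0.0359 = 0.0586
Substituting: P = $5.72 / 0.0586
P = $97.61

$97.61


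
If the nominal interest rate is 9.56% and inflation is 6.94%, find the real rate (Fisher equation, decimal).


Formula: (1 + r_real) = (1 + r_nom) / (1 + inflation)
Substituting: (1 + r_real) = 1.0956 / 1.0694
(1 + r_real) = 1.0245
r_real = 1.0245 - 1 = 0.0245

0.0245


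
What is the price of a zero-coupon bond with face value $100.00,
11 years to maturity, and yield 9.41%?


Formula: Price = FV / (1 + r)^n
Substituting: Price = $100.00 / (1 + 0.0941)^11
Discount factor: (1.0941)^11 = 2.689225
Price = $100.00 / 2.689225 = $37.19

$37.19


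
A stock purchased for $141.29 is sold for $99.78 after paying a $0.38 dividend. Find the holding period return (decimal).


Formula: HPR = (P1 - P0 + D) / P0
Gain: $99.78 - $141.29 + $0.38 = -$41.13
HPR = -$41.13 / $141.29 = -0.2911

-0.2911


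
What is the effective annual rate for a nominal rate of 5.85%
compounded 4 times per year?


Formula: EAR = (1 + r/m)^m - 1
Period rate: r/m = 0.0585 / 4 = 0.014625
Compounding: (1 + 0.014625)^4 = 1.059796
EAR = 1.059796 - 1 = 0.059796

0.059796


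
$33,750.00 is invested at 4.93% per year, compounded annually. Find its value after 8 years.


Formula: FV = P * (1 + r)^n
Substituting: FV = $33,750.00 * (1 + 0.0493)^8
Growth factor: (1.0493)^8 = 1.469594
FV = $33,750.00 * 1.469594 = $49,598.80

$49,598.80


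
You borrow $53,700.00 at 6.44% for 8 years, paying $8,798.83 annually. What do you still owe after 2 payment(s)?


Formula: Balance = PV*(1+r)^k - PMT*((1+r)^k - 1)/r
Growth: (1 + 0.0644)^2 = 1.132947
Accumulated factor: ((1+r)^k - 1)/r = 2.0644
Balance = $53,700.00 * 1.132947 - $8,798.83 * 2.0644
Balance = $42,674.97

$42,674.97


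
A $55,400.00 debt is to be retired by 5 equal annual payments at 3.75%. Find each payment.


Formula: PMT = PV * r / (1 - (1+r)^(-n))
Denominator: 1 - (1 + 0.0375)^(-5) = 0.168122
Numerator: $55,400.00 * 0.0375 = 2077.5
PMT = 2077.5 / 0.168122 = $12,357.07

$12,357.07


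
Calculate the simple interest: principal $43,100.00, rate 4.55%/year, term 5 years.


Formula: I = P * r * t
Substituting: I = $43,100.00 * 0.0455 * 5
Step: I = $43,100.00 * 0.2275
I = $9,805.25

$9,805.25


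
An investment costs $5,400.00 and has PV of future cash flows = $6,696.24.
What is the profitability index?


Formula: PI = PV(cash flows) / initial investment
Substituting: PI = $6,696.24 / $5,400.00
PI = 1.24

1.24


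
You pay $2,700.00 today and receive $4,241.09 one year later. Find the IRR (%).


Formula: IRR = C1/C0 - 1
Substituting: IRR = $4,241.09 / $2,700.00 - 1
Ratio: 1.570774 - 1 = 0.570774
IRR = 57.0774%

57.0774%


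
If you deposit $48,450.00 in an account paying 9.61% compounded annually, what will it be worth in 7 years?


Formula: FV = P * (1 + r)^n
Substituting: FV = $48,450.00 * (1 + 0.0961)^7
Growth factor: (1.0961)^7 = 1.900865
FV = $48,450.00 * 1.900865 = $92,096.90

$92,096.90


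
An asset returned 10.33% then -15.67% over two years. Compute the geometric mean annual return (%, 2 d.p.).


Formula: Geometric mean = ((1+r1)*(1+r2))^(1/2) - 1
Product: (1 + 0.1033) * (1 + -0.1567) = 1.1033 * 0.8433 = 0.930413
Square root: 0.930413^0.5 = 0.964579
Geometric mean = 0.964579 - 1 = -0.035421
As percentage: -3.54%

-3.54%


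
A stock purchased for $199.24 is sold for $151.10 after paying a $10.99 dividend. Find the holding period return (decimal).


Formula: HPR = (P1 - P0 + D) / P0
Gain: $151.10 - $199.24 + $10.99 = -$37.15
HPR = -$37.15 / $199.24 = -0.1865

-0.1865


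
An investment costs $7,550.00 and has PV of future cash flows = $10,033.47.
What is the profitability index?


Formula: PI = PV(cash flows) / initial investment
Substituting: PI = $10,033.47 / $7,550.00
PI = 1.3289

1.3289


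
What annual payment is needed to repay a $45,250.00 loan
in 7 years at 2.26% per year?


Formula: PMT = PV * r / (1 - (1+r)^(-n))
Denominator: 1 - (1 + 0.0226)^(-7) = 0.144816
Numerator: $45,250.00 * 0.0226 = 1022.65
PMT = 1022.65 / 0.144816 = $7,061.71

$7,061.71


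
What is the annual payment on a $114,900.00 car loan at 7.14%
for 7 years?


Formula: PMT = PV * r / (1 - (1+r)^(-n))
Denominator: 1 - (1 + 0.0714)^(-7) = 0.382924
Numerator: $114,900.00 * 0.0714 = 8203.86
PMT = 8203.86 / 0.382924 = $21,424.24

$21,424.24


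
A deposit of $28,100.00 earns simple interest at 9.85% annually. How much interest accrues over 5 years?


Formula: I = P * r * t
Substituting: I = $28,100.00 * 0.0985 * 5
Step: I = $28,100.00 * 0.4925
I = $13,839.25

$13,839.25


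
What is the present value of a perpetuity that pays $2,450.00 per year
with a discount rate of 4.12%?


Formula: PV = C / r
Substituting: PV = $2,450.00 / 0.0412
PV = $59,466.02

$59,466.02


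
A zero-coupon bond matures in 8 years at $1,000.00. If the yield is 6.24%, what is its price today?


Formula: Price = FV / (1 + r)^n
Substituting: Price = $1,000.00 / (1 + 0.0624)^8
Discount factor: (1.0624)^8 = 1.622948
Price = $1,000.00 / 1.622948 = $616.16

$616.16


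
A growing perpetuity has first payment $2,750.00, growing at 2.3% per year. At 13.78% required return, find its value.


Formula: PV = C / (r - g)
Spread: r - g = 0.1378 - 0.023 = 0.1148
Substituting: PV = $2,750.00 / 0.1148
PV = $23,954.70

$23,954.70


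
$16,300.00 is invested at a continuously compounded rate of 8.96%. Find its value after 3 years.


Formula: FV = P * e^(r*t)
Exponent: r*t = 0.0896 * 3 = 0.2688
e^(0.2688) = 1.308393
FV = $16,300.00 * 1.308393 = $21,326.81

$21,326.81


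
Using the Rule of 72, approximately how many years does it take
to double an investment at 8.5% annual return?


Formula: Years ≈ 72 / r
Substituting: Years ≈ 72 / 8.5
Years ≈ 8.5

8.5 years


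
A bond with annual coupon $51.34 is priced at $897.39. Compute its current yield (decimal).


Formula: Current yield = annual coupon / price
Substituting: CY = $51.34 / $897.39
CY = 0.05721

0.05721


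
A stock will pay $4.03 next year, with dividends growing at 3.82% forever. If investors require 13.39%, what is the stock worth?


Formula: P = D1 / (r - g)
Spread: r - g = 0.1339 - 0.0382 = 0.0957
Substituting: P = $4.03 / 0.0957
P = $42.11

$42.11


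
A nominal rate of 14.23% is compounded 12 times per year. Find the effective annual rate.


Formula: EAR = (1 + r/m)^m - 1
Period rate: r/m = 0.1423 / 12 = 0.011858
Compounding: (1 + 0.011858)^12 = 1.151958
EAR = 1.151958 - 1 = 0.151958

0.151958


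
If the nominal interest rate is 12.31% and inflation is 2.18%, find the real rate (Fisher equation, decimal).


Formula: (1 + r_real) = (1 + r_nom) / (1 + inflation)
Substituting: (1 + r_real) = 1.1231 / 1.0218
(1 + r_real) = 1.099139
r_real = 1.099139 - 1 = 0.099139

0.099139


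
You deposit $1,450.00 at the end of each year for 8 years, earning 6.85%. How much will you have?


Formula: FV = PMT * ((1+r)^n - 1) / r
Growth factor: (1 + 0.0685)^8 = 1.699011
Numerator: 1.699011 - 1 = 0.699011
FV = $1,450.00 * 0.699011 / 0.0685 = $14,796.58

$14,796.58


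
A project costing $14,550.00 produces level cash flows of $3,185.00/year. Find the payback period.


Formula: Payback = investment / annual cash flow
Substituting: Payback = $14,550.00 / $3,185.00
Payback = 4.5683 years

4.5683 years


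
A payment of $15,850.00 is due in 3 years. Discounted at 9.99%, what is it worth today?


Formula: PV = FV / (1 + r)^n
Substituting: PV = $15,850.00 / (1 + 0.0999)^3
Discount factor: (1.0999)^3 = 1.330637
PV = $15,850.00 / 1.330637 = $11,911.59

$11,911.59


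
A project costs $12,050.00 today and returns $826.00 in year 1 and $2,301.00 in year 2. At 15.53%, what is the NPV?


Formula: NPV = C0 + C1/(1+r) + C2/(1+r)^2
Discount C1: $826.00 / (1 + 0.1553) = $714.97
Discount C2: $2,301.00 / (1 + 0.1553)^2 = $1,723.96
NPV = -$12,050.00 + $714.97 + $1,723.96 = -$9,611.07

-$9,611.07


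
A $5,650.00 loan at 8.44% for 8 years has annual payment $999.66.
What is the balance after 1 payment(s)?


Formula: Balance = PV*(1+r)^k - PMT*((1+r)^k - 1)/r
Growth: (1 + 0.0844)^1 = 1.0844
Accumulated factor: ((1+r)^k - 1)/r = 1.0
Balance = $5,650.00 * 1.0844 - $999.66 * 1.0
Balance = $5,127.20

$5,127.20


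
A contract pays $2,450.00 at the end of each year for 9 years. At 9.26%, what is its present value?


Formula: PV = PMT * (1 - (1+r)^(-n)) / r
Discount factor: (1 + 0.0926)^(-9) = 0.45066
Bracket: 1 - 0.45066 = 0.54934
PV = $2,450.00 * 0.54934 / 0.0926 = $14,534.37

$14,534.37


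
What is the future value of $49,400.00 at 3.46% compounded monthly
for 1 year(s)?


Formula: FV = P * (1 + r/m)^(m*t)
Period rate: r/m = 0.0346 / 12 = 0.002883
Total periods: m*t = 12 * 1 = 12
Growth factor: (1 + 0.002883)^12 = 1.035154
FV = $49,400.00 * 1.035154 = $51,136.61

$51,136.61


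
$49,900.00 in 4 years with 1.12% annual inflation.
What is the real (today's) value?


Formula: Real value = nominal / (1 + inflation)^years
Price level: (1 + 0.0112)^4 = 1.045558
Real value = $49,900.00 / 1.045558 = $47,725.70

$47,725.70


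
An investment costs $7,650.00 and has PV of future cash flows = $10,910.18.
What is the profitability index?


Formula: PI = PV(cash flows) / initial investment
Substituting: PI = $10,910.18 / $7,650.00
PI = 1.4262

1.4262


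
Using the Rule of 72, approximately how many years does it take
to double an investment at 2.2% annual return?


Formula: Years ≈ 72 / r
Substituting: Years ≈ 72 / 2.2
Years ≈ 32.7

32.7 years


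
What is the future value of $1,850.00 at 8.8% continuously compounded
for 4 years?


Formula: FV = P * e^(r*t)
Exponent: r*t = 0.088 * 4 = 0.352
e^(0.352) = 1.421909
FV = $1,850.00 * 1.421909 = $2,630.53

$2,630.53


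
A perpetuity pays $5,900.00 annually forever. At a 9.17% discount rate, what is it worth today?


Formula: PV = C / r
Substituting: PV = $5,900.00 / 0.0917
PV = $64,340.24

$64,340.24


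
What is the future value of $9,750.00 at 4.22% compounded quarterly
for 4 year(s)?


Formula: FV = P * (1 + r/m)^(m*t)
Period rate: r/m = 0.0422 / 4 = 0.01055
Total periods: m*t = 4 * 4 = 16
Growth factor: (1 + 0.01055)^16 = 1.182837
FV = $9,750.00 * 1.182837 = $11,532.66

$11,532.66


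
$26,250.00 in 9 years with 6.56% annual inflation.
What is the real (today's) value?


Formula: Real value = nominal / (1 + inflation)^years
Price level: (1 + 0.0656)^9 = 1.771528
Real value = $26,250.00 / 1.771528 = $14,817.72

$14,817.72


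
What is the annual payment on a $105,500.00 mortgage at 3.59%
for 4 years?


Formula: PMT = PV * r / (1 - (1+r)^(-n))
Denominator: 1 - (1 + 0.0359)^(-4) = 0.131582
Numerator: $105,500.00 * 0.0359 = 3787.45
PMT = 3787.45 / 0.131582 = $28,783.89

$28,783.89


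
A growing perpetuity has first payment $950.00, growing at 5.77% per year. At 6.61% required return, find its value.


Formula: PV = C / (r - g)
Spread: r - g = 0.0661 - 0.0577 = 0.0084
Substituting: PV = $950.00 / 0.0084
PV = $113,095.24

$113,095.24


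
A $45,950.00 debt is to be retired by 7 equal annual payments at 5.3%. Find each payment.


Formula: PMT = PV * r / (1 - (1+r)^(-n))
Denominator: 1 - (1 + 0.053)^(-7) = 0.303371
Numerator: $45,950.00 * 0.053 = 2435.35
PMT = 2435.35 / 0.303371 = $8,027.62

$8,027.62


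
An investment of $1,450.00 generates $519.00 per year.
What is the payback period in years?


Formula: Payback = investment / annual cash flow
Substituting: Payback = $1,450.00 / $519.00
Payback = 2.7938 years

2.7938 years


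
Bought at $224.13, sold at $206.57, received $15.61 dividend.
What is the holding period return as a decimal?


Formula: HPR = (P1 - P0 + D) / P0
Gain: $206.57 - $224.13 + $15.61 = -$1.95
HPR = -$1.95 / $224.13 = -0.0087

-0.0087


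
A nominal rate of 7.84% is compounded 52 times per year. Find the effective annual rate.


Formula: EAR = (1 + r/m)^m - 1
Period rate: r/m = 0.0784 / 52 = 0.001508
Compounding: (1 + 0.001508)^52 = 1.081491
EAR = 1.081491 - 1 = 0.081491

0.081491


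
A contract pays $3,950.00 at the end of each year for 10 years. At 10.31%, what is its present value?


Formula: PV = PMT * (1 - (1+r)^(-n)) / r
Discount factor: (1 + 0.1031)^(-10) = 0.374845
Bracket: 1 - 0.374845 = 0.625155
PV = $3,950.00 * 0.625155 / 0.1031 = $23,951.16

$23,951.16


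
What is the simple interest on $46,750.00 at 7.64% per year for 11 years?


Formula: I = P * r * t
Substituting: I = $46,750.00 * 0.0764 * 11
Step: I = $46,750.00 * 0.8404
I = $39,288.70

$39,288.70


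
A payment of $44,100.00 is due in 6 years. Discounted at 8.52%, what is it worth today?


Formula: PV = FV / (1 + r)^n
Substituting: PV = $44,100.00 / (1 + 0.0852)^6
Discount factor: (1.0852)^6 = 1.633273
PV = $44,100.00 / 1.633273 = $27,001.00

$27,001.00


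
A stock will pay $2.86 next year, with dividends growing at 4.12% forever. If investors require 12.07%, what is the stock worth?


Formula: P = D1 / (r - g)
Spread: r - g = 0.1207 - 0.0412 = 0.0795
Substituting: P = $2.86 / 0.0795
P = $35.97

$35.97


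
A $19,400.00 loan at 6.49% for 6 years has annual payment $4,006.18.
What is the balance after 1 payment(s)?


Formula: Balance = PV*(1+r)^k - PMT*((1+r)^k - 1)/r
Growth: (1 + 0.0649)^1 = 1.0649
Accumulated factor: ((1+r)^k - 1)/r = 1.0
Balance = $19,400.00 * 1.0649 - $4,006.18 * 1.0
Balance = $16,652.88

$16,652.88


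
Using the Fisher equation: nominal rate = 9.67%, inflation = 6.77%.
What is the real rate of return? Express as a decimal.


Formula: (1 + r_real) = (1 + r_nom) / (1 + inflation)
Substituting: (1 + r_real) = 1.0967 / 1.0677
(1 + r_real) = 1.027161
r_real = 1.027161 - 1 = 0.027161

0.027161


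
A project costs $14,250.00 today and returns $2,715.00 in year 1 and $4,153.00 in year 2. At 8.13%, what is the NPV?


Formula: NPV = C0 + C1/(1+r) + C2/(1+r)^2
Discount C1: $2,715.00 / (1 + 0.0813) = $2,510.87
Discount C2: $4,153.00 / (1 + 0.0813)^2 = $3,551.97
NPV = -$14,250.00 + $2,510.87 + $3,551.97 = -$8,187.16

-$8,187.16


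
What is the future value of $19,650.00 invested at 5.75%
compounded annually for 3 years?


Formula: FV = P * (1 + r)^n
Substituting: FV = $19,650.00 * (1 + 0.0575)^3
Growth factor: (1.0575)^3 = 1.182609
FV = $19,650.00 * 1.182609 = $23,238.26

$23,238.26


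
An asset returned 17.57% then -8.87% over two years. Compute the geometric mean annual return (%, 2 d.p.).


Formula: Geometric mean = ((1+r1)*(1+r2))^(1/2) - 1
Product: (1 + 0.1757) * (1 + -0.0887) = 1.1757 * 0.9113 = 1.071415
Square root: 1.071415^0.5 = 1.035092
Geometric mean = 1.035092 - 1 = 0.035092
As percentage: 3.51%

3.51%


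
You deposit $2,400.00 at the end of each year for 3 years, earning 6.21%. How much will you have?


Formula: FV = PMT * ((1+r)^n - 1) / r
Growth factor: (1 + 0.0621)^3 = 1.198109
Numerator: 1.198109 - 1 = 0.198109
FV = $2,400.00 * 0.198109 / 0.0621 = $7,656.38

$7,656.38


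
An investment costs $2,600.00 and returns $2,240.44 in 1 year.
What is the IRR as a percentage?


Formula: IRR = C1/C0 - 1
Substituting: IRR = $2,240.44 / $2,600.00 - 1
Ratio: 0.861708 - 1 = -0.138292
IRR = -13.8292%

-13.8292%


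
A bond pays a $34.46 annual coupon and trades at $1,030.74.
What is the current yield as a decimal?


Formula: Current yield = annual coupon / price
Substituting: CY = $34.46 / $1,030.74
CY = 0.033432

0.033432


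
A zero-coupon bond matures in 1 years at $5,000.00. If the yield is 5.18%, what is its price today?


Formula: Price = FV / (1 + r)^n
Substituting: Price = $5,000.00 / (1 + 0.0518)^1
Discount factor: (1.0518)^1 = 1.0518
Price = $5,000.00 / 1.0518 = $4,753.76

$4,753.76


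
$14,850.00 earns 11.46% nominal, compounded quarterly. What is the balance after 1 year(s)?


Formula: FV = P * (1 + r/m)^(m*t)
Period rate: r/m = 0.1146 / 4 = 0.02865
Total periods: m*t = 4 * 1 = 4
Growth factor: (1 + 0.02865)^4 = 1.11962
FV = $14,850.00 * 1.11962 = $16,626.35

$16,626.35


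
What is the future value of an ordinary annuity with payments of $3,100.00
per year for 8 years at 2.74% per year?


Formula: FV = PMT * ((1+r)^n - 1) / r
Growth factor: (1 + 0.0274)^8 = 1.241414
Numerator: 1.241414 - 1 = 0.241414
FV = $3,100.00 * 0.241414 / 0.0274 = $27,313.22

$27,313.22


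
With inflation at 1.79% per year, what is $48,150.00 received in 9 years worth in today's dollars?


Formula: Real value = nominal / (1 + inflation)^years
Price level: (1 + 0.0179)^9 = 1.17313
Real value = $48,150.00 / 1.17313 = $41,044.06

$41,044.06


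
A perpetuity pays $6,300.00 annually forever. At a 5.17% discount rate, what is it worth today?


Formula: PV = C / r
Substituting: PV = $6,300.00 / 0.0517
PV = $121,856.87

$121,856.87


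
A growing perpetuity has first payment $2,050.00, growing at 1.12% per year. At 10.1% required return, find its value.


Formula: PV = C / (r - g)
Spread: r - g = 0.101 - 0.0112 = 0.0898
Substituting: PV = $2,050.00 / 0.0898
PV = $22,828.51

$22,828.51


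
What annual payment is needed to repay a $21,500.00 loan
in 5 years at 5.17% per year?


Formula: PMT = PV * r / (1 - (1+r)^(-n))
Denominator: 1 - (1 + 0.0517)^(-5) = 0.222786
Numerator: $21,500.00 * 0.0517 = 1111.55
PMT = 1111.55 / 0.222786 = $4,989.32

$4,989.32


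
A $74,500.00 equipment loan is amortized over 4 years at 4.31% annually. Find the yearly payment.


Formula: PMT = PV * r / (1 - (1+r)^(-n))
Denominator: 1 - (1 + 0.0431)^(-4) = 0.155312
Numerator: $74,500.00 * 0.0431 = 3210.95
PMT = 3210.95 / 0.155312 = $20,674.16

$20,674.16


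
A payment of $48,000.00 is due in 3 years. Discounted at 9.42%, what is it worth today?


Formula: PV = FV / (1 + r)^n
Substituting: PV = $48,000.00 / (1 + 0.0942)^3
Discount factor: (1.0942)^3 = 1.310057
PV = $48,000.00 / 1.310057 = $36,639.63

$36,639.63


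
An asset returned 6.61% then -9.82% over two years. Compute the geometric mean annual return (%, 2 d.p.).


Formula: Geometric mean = ((1+r1)*(1+r2))^(1/2) - 1
Product: (1 + 0.0661) * (1 + -0.0982) = 1.0661 * 0.9018 = 0.961409
Square root: 0.961409^0.5 = 0.980515
Geometric mean = 0.980515 - 1 = -0.019485
As percentage: -1.95%

-1.95%


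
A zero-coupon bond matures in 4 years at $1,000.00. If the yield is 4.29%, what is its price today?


Formula: Price = FV / (1 + r)^n
Substituting: Price = $1,000.00 / (1 + 0.0429)^4
Discount factor: (1.0429)^4 = 1.182962
Price = $1,000.00 / 1.182962 = $845.34

$845.34


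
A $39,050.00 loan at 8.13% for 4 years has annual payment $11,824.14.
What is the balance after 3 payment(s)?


Formula: Balance = PV*(1+r)^k - PMT*((1+r)^k - 1)/r
Growth: (1 + 0.0813)^3 = 1.264266
Accumulated factor: ((1+r)^k - 1)/r = 3.25051
Balance = $39,050.00 * 1.264266 - $11,824.14 * 3.25051
Balance = $10,935.12

$10,935.12


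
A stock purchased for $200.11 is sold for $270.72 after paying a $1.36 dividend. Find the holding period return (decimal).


Formula: HPR = (P1 - P0 + D) / P0
Gain: $270.72 - $200.11 + $1.36 = $71.97
HPR = $71.97 / $200.11 = 0.3597

0.3597


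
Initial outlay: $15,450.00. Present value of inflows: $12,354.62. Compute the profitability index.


Formula: PI = PV(cash flows) / initial investment
Substituting: PI = $12,354.62 / $15,450.00
PI = 0.7997

0.7997


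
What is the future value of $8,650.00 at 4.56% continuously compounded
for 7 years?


Formula: FV = P * e^(r*t)
Exponent: r*t = 0.0456 * 7 = 0.3192
e^(0.3192) = 1.376027
FV = $8,650.00 * 1.376027 = $11,902.63

$11,902.63


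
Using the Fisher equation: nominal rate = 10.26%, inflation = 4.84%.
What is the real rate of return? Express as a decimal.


Formula: (1 + r_real) = (1 + r_nom) / (1 + inflation)
Substituting: (1 + r_real) = 1.1026 / 1.0484
(1 + r_real) = 1.051698
r_real = 1.051698 - 1 = 0.051698

0.051698


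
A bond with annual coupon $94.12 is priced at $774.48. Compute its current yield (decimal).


Formula: Current yield = annual coupon / price
Substituting: CY = $94.12 / $774.48
CY = 0.121527

0.121527


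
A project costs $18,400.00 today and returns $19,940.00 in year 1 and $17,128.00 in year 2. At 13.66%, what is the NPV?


Formula: NPV = C0 + C1/(1+r) + C2/(1+r)^2
Discount C1: $19,940.00 / (1 + 0.1366) = $17,543.55
Discount C2: $17,128.00 / (1 + 0.1366)^2 = $13,258.41
NPV = -$18,400.00 + $17,543.55 + $13,258.41 = $12,401.96

$12,401.96


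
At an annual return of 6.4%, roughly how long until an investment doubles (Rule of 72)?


Formula: Years ≈ 72 / r
Substituting: Years ≈ 72 / 6.4
Years ≈ 11.2

11.2 years


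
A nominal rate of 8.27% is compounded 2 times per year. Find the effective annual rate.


Formula: EAR = (1 + r/m)^m - 1
Period rate: r/m = 0.0827 / 2 = 0.04135
Compounding: (1 + 0.04135)^2 = 1.08441
EAR = 1.08441 - 1 = 0.08441

0.08441


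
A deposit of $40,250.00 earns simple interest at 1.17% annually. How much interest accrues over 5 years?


Formula: I = P * r * t
Substituting: I = $40,250.00 * 0.0117 * 5
Step: I = $40,250.00 * 0.0585
I = $2,354.63

$2,354.63


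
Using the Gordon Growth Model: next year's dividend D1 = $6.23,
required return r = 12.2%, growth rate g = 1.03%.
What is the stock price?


Formula: P = D1 / (r - g)
Spread: r - g = 0.122 - 0.0103 = 0.1117
Substituting: P = $6.23 / 0.1117
P = $55.77

$55.77


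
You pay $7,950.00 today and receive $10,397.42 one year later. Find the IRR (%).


Formula: IRR = C1/C0 - 1
Substituting: IRR = $10,397.42 / $7,950.00 - 1
Ratio: 1.307852 - 1 = 0.307852
IRR = 30.7852%

30.7852%


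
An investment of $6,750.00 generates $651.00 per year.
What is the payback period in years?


Formula: Payback = investment / annual cash flow
Substituting: Payback = $6,750.00 / $651.00
Payback = 10.3687 years

10.3687 years


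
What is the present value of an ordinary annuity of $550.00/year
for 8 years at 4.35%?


Formula: PV = PMT * (1 - (1+r)^(-n)) / r
Discount factor: (1 + 0.0435)^(-8) = 0.711312
Bracket: 1 - 0.711312 = 0.288688
PV = $550.00 * 0.288688 / 0.0435 = $3,650.07

$3,650.07


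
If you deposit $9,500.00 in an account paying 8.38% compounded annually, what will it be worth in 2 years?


Formula: FV = P * (1 + r)^n
Substituting: FV = $9,500.00 * (1 + 0.0838)^2
Growth factor: (1.0838)^2 = 1.174622
FV = $9,500.00 * 1.174622 = $11,158.91

$11,158.91


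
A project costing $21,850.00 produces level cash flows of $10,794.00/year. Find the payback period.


Formula: Payback = investment / annual cash flow
Substituting: Payback = $21,850.00 / $10,794.00
Payback = 2.0243 years

2.0243 years


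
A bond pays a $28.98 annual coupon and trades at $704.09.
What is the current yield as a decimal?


Formula: Current yield = annual coupon / price
Substituting: CY = $28.98 / $704.09
CY = 0.04116

0.04116


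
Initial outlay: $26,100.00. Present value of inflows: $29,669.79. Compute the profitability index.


Formula: PI = PV(cash flows) / initial investment
Substituting: PI = $29,669.79 / $26,100.00
PI = 1.1368

1.1368


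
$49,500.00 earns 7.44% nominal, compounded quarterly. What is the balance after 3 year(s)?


Formula: FV = P * (1 + r/m)^(m*t)
Period rate: r/m = 0.0744 / 4 = 0.0186
Total periods: m*t = 4 * 3 = 12
Growth factor: (1 + 0.0186)^12 = 1.24751
FV = $49,500.00 * 1.24751 = $61,751.75

$61,751.75


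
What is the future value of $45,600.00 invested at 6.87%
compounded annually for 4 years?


Formula: FV = P * (1 + r)^n
Substituting: FV = $45,600.00 * (1 + 0.0687)^4
Growth factor: (1.0687)^4 = 1.304437
FV = $45,600.00 * 1.304437 = $59,482.34

$59,482.34


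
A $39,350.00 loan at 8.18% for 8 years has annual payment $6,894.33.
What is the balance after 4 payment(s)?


Formula: Balance = PV*(1+r)^k - PMT*((1+r)^k - 1)/r
Growth: (1 + 0.0818)^4 = 1.369582
Accumulated factor: ((1+r)^k - 1)/r = 4.518112
Balance = $39,350.00 * 1.369582 - $6,894.33 * 4.518112
Balance = $22,743.68

$22,743.68


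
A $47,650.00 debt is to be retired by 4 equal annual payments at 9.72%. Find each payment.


Formula: PMT = PV * r / (1 - (1+r)^(-n))
Denominator: 1 - (1 + 0.0972)^(-4) = 0.309988
Numerator: $47,650.00 * 0.0972 = 4631.58
PMT = 4631.58 / 0.309988 = $14,941.17

$14,941.17


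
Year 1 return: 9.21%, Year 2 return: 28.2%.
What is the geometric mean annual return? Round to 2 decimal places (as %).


Formula: Geometric mean = ((1+r1)*(1+r2))^(1/2) - 1
Product: (1 + 0.0921) * (1 + 0.282) = 1.0921 * 1.282 = 1.400072
Square root: 1.400072^0.5 = 1.183246
Geometric mean = 1.183246 - 1 = 0.183246
As percentage: 18.32%

18.32%


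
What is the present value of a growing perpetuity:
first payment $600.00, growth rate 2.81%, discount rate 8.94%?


Formula: PV = C / (r - g)
Spread: r - g = 0.0894 - 0.0281 = 0.0613
Substituting: PV = $600.00 / 0.0613
PV = $9,787.93

$9,787.93


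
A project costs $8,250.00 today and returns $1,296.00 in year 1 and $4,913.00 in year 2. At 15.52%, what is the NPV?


Formula: NPV = C0 + C1/(1+r) + C2/(1+r)^2
Discount C1: $1,296.00 / (1 + 0.1552) = $1,121.88
Discount C2: $4,913.00 / (1 + 0.1552)^2 = $3,681.56
NPV = -$8,250.00 + $1,121.88 + $3,681.56 = -$3,446.55

-$3,446.55


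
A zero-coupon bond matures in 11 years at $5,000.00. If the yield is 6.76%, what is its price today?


Formula: Price = FV / (1 + r)^n
Substituting: Price = $5,000.00 / (1 + 0.0676)^11
Discount factor: (1.0676)^11 = 2.053498
Price = $5,000.00 / 2.053498 = $2,434.87

$2,434.87


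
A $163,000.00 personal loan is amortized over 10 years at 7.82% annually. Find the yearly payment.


Formula: PMT = PV * r / (1 - (1+r)^(-n))
Denominator: 1 - (1 + 0.0782)^(-10) = 0.529015
Numerator: $163,000.00 * 0.0782 = 12746.6
PMT = 12746.6 / 0.529015 = $24,094.95

$24,094.95


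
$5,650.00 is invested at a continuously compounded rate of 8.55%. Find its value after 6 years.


Formula: FV = P * e^(r*t)
Exponent: r*t = 0.0855 * 6 = 0.513
e^(0.513) = 1.670295
FV = $5,650.00 * 1.670295 = $9,437.16

$9,437.16


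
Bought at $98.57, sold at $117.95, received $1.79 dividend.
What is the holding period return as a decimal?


Formula: HPR = (P1 - P0 + D) / P0
Gain: $117.95 - $98.57 + $1.79 = $21.17
HPR = $21.17 / $98.57 = 0.2148

0.2148


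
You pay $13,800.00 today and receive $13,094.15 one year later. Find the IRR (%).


Formula: IRR = C1/C0 - 1
Substituting: IRR = $13,094.15 / $13,800.00 - 1
Ratio: 0.948851 - 1 = -0.051149
IRR = -5.1149%

-5.1149%


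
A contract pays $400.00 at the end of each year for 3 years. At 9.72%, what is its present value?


Formula: PV = PMT * (1 - (1+r)^(-n)) / r
Discount factor: (1 + 0.0972)^(-3) = 0.757081
Bracket: 1 - 0.757081 = 0.242919
PV = $400.00 * 0.242919 / 0.0972 = $999.66

$999.66


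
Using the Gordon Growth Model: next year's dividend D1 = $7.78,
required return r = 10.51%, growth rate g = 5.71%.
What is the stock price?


Formula: P = D1 / (r - g)
Spread: r - g = 0.1051 - 0.0571 = 0.048
Substituting: P = $7.78 / 0.048
P = $162.08

$162.08


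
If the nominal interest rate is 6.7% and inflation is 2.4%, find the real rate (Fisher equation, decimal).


Formula: (1 + r_real) = (1 + r_nom) / (1 + inflation)
Substituting: (1 + r_real) = 1.067 / 1.024
(1 + r_real) = 1.041992
r_real = 1.041992 - 1 = 0.041992

0.041992


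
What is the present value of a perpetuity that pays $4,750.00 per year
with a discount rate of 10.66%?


Formula: PV = C / r
Substituting: PV = $4,750.00 / 0.1066
PV = $44,559.10

$44,559.10


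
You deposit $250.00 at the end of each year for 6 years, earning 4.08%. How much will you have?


Formula: FV = PMT * ((1+r)^n - 1) / r
Growth factor: (1 + 0.0408)^6 = 1.27117
Numerator: 1.27117 - 1 = 0.27117
FV = $250.00 * 0.27117 / 0.0408 = $1,661.58

$1,661.58


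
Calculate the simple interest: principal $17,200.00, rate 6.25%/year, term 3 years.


Formula: I = P * r * t
Substituting: I = $17,200.00 * 0.0625 * 3
Step: I = $17,200.00 * 0.1875
I = $3,225.00

$3,225.00


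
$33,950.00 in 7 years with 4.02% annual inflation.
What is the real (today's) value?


Formula: Real value = nominal / (1 + inflation)^years
Price level: (1 + 0.0402)^7 = 1.317704
Real value = $33,950.00 / 1.317704 = $25,764.51

$25,764.51


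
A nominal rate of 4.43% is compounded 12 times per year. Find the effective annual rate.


Formula: EAR = (1 + r/m)^m - 1
Period rate: r/m = 0.0443 / 12 = 0.003692
Compounding: (1 + 0.003692)^12 = 1.045211
EAR = 1.045211 - 1 = 0.045211

0.045211


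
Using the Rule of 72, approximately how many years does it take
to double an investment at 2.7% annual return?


Formula: Years ≈ 72 / r
Substituting: Years ≈ 72 / 2.7
Years ≈ 26.7

26.7 years


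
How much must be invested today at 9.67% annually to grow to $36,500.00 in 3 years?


Formula: PV = FV / (1 + r)^n
Substituting: PV = $36,500.00 / (1 + 0.0967)^3
Discount factor: (1.0967)^3 = 1.319057
PV = $36,500.00 / 1.319057 = $27,671.29

$27,671.29


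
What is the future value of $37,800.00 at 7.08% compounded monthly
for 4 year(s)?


Formula: FV = P * (1 + r/m)^(m*t)
Period rate: r/m = 0.0708 / 12 = 0.0059
Total periods: m*t = 12 * 4 = 48
Growth factor: (1 + 0.0059)^48 = 1.326266
FV = $37,800.00 * 1.326266 = $50,132.87

$50,132.87


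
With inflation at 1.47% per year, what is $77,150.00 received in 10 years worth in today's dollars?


Formula: Real value = nominal / (1 + inflation)^years
Price level: (1 + 0.0147)^10 = 1.157115
Real value = $77,150.00 / 1.157115 = $66,674.43

$66,674.43


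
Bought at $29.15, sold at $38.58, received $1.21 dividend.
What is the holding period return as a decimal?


Formula: HPR = (P1 - P0 + D) / P0
Gain: $38.58 - $29.15 + $1.21 = $10.64
HPR = $10.64 / $29.15 = 0.365

0.365


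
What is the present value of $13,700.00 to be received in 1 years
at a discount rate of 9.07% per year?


Formula: PV = FV / (1 + r)^n
Substituting: PV = $13,700.00 / (1 + 0.0907)^1
Discount factor: (1.0907)^1 = 1.0907
PV = $13,700.00 / 1.0907 = $12,560.74

$12,560.74


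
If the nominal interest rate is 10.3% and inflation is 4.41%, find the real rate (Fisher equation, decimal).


Formula: (1 + r_real) = (1 + r_nom) / (1 + inflation)
Substituting: (1 + r_real) = 1.103 / 1.0441
(1 + r_real) = 1.056412
r_real = 1.056412 - 1 = 0.056412

0.056412


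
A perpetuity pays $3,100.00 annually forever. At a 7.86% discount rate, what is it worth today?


Formula: PV = C / r
Substituting: PV = $3,100.00 / 0.0786
PV = $39,440.20

$39,440.20


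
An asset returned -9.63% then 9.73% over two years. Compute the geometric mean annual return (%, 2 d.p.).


Formula: Geometric mean = ((1+r1)*(1+r2))^(1/2) - 1
Product: (1 + -0.0963) * (1 + 0.0973) = 0.9037 * 1.0973 = 0.99163
Square root: 0.99163^0.5 = 0.995806
Geometric mean = 0.995806 - 1 = -0.004194
As percentage: -0.42%

-0.42%


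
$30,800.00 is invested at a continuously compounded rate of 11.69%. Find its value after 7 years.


Formula: FV = P * e^(r*t)
Exponent: r*t = 0.1169 * 7 = 0.8183
e^(0.8183) = 2.266643
FV = $30,800.00 * 2.266643 = $69,812.61

$69,812.61


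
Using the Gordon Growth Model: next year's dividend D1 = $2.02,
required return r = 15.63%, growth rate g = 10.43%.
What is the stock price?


Formula: P = D1 / (r - g)
Spread: r - g = 0.1563 - 0.1043 = 0.052
Substituting: P = $2.02 / 0.052
P = $38.85

$38.85


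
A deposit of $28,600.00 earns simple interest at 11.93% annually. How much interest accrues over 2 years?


Formula: I = P * r * t
Substituting: I = $28,600.00 * 0.1193 * 2
Step: I = $28,600.00 * 0.2386
I = $6,823.96

$6,823.96


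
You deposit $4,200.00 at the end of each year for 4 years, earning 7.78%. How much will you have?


Formula: FV = PMT * ((1+r)^n - 1) / r
Growth factor: (1 + 0.0778)^4 = 1.349437
Numerator: 1.349437 - 1 = 0.349437
FV = $4,200.00 * 0.349437 / 0.0778 = $18,864.23

$18,864.23


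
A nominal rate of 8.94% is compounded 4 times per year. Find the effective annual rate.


Formula: EAR = (1 + r/m)^m - 1
Period rate: r/m = 0.0894 / 4 = 0.02235
Compounding: (1 + 0.02235)^4 = 1.092442
EAR = 1.092442 - 1 = 0.092442

0.092442


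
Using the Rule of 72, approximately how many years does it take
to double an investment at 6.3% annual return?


Formula: Years ≈ 72 / r
Substituting: Years ≈ 72 / 6.3
Years ≈ 11.4

11.4 years


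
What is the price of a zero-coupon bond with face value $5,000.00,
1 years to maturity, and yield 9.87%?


Formula: Price = FV / (1 + r)^n
Substituting: Price = $5,000.00 / (1 + 0.0987)^1
Discount factor: (1.0987)^1 = 1.0987
Price = $5,000.00 / 1.0987 = $4,550.83

$4,550.83


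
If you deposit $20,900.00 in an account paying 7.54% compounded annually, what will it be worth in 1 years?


Formula: FV = P * (1 + r)^n
Substituting: FV = $20,900.00 * (1 + 0.0754)^1
Growth factor: (1.0754)^1 = 1.0754
FV = $20,900.00 * 1.0754 = $22,475.86

$22,475.86


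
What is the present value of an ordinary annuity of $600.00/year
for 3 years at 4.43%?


Formula: PV = PMT * (1 - (1+r)^(-n)) / r
Discount factor: (1 + 0.0443)^(-3) = 0.87806
Bracket: 1 - 0.87806 = 0.12194
PV = $600.00 * 0.12194 / 0.0443 = $1,651.56

$1,651.56


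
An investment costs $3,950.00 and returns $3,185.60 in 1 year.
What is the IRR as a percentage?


Formula: IRR = C1/C0 - 1
Substituting: IRR = $3,185.60 / $3,950.00 - 1
Ratio: 0.806481 - 1 = -0.193519
IRR = -19.3519%

-19.3519%


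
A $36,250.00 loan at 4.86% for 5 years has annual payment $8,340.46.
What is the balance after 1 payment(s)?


Formula: Balance = PV*(1+r)^k - PMT*((1+r)^k - 1)/r
Growth: (1 + 0.0486)^1 = 1.0486
Accumulated factor: ((1+r)^k - 1)/r = 1.0
Balance = $36,250.00 * 1.0486 - $8,340.46 * 1.0
Balance = $29,671.29

$29,671.29


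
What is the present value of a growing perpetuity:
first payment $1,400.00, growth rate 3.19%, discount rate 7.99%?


Formula: PV = C / (r - g)
Spread: r - g = 0.0799 - 0.0319 = 0.048
Substituting: PV = $1,400.00 / 0.048
PV = $29,166.67

$29,166.67


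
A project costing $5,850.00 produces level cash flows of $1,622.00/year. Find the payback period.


Formula: Payback = investment / annual cash flow
Substituting: Payback = $5,850.00 / $1,622.00
Payback = 3.6067 years

3.6067 years


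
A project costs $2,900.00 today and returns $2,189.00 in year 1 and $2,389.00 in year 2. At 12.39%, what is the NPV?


Formula: NPV = C0 + C1/(1+r) + C2/(1+r)^2
Discount C1: $2,189.00 / (1 + 0.1239) = $1,947.68
Discount C2: $2,389.00 / (1 + 0.1239)^2 = $1,891.30
NPV = -$2,900.00 + $1,947.68 + $1,891.30 = $938.98

$938.98


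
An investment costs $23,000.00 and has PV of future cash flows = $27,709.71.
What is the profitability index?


Formula: PI = PV(cash flows) / initial investment
Substituting: PI = $27,709.71 / $23,000.00
PI = 1.2048

1.2048


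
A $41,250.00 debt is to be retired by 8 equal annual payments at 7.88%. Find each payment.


Formula: PMT = PV * r / (1 - (1+r)^(-n))
Denominator: 1 - (1 + 0.0788)^(-8) = 0.454905
Numerator: $41,250.00 * 0.0788 = 3250.5
PMT = 3250.5 / 0.454905 = $7,145.45

$7,145.45


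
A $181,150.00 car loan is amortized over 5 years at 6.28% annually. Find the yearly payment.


Formula: PMT = PV * r / (1 - (1+r)^(-n))
Denominator: 1 - (1 + 0.0628)^(-5) = 0.262534
Numerator: $181,150.00 * 0.0628 = 11376.22
PMT = 11376.22 / 0.262534 = $43,332.44

$43,332.44


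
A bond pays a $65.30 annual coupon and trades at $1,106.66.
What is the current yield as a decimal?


Formula: Current yield = annual coupon / price
Substituting: CY = $65.30 / $1,106.66
CY = 0.059006

0.059006


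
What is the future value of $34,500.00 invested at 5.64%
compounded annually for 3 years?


Formula: FV = P * (1 + r)^n
Substituting: FV = $34,500.00 * (1 + 0.0564)^3
Growth factor: (1.0564)^3 = 1.178922
FV = $34,500.00 * 1.178922 = $40,672.82

$40,672.82


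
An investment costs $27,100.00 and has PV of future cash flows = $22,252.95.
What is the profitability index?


Formula: PI = PV(cash flows) / initial investment
Substituting: PI = $22,252.95 / $27,100.00
PI = 0.8211

0.8211


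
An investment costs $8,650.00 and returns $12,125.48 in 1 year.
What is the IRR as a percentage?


Formula: IRR = C1/C0 - 1
Substituting: IRR = $12,125.48 / $8,650.00 - 1
Ratio: 1.40179 - 1 = 0.40179
IRR = 40.179%

40.179%
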